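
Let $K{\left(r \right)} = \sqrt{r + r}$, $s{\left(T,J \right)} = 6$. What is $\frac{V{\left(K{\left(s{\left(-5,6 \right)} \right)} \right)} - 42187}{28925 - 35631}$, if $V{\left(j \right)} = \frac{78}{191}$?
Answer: $\frac{8057639}{1280846} \approx 6.2909$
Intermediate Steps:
$K{\left(r \right)} = \sqrt{2} \sqrt{r}$ ($K{\left(r \right)} = \sqrt{2 r} = \sqrt{2} \sqrt{r}$)
$V{\left(j \right)} = \frac{78}{191}$ ($V{\left(j \right)} = 78 \cdot \frac{1}{191} = \frac{78}{191}$)
$\frac{V{\left(K{\left(s{\left(-5,6 \right)} \right)} \right)} - 42187}{28925 - 35631} = \frac{\frac{78}{191} - 42187}{28925 - 35631} = - \frac{8057639}{191 \left(-6706\right)} = \left(- \frac{8057639}{191}\right) \left(- \frac{1}{6706}\right) = \frac{8057639}{1280846}$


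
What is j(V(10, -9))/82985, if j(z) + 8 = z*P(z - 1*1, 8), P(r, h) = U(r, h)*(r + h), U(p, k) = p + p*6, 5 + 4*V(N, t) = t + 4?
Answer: 2141/663880 ≈ 0.0032250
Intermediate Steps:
V(N, t) = -1/4 + t/4 (V(N, t) = -5/4 + (t + 4)/4 = -5/4 + (4 + t)/4 = -5/4 + (1 + t/4) = -1/4 + t/4)
U(p, k) = 7*p (U(p, k) = p + 6*p = 7*p)
P(r, h) = 7*r*(h + r) (P(r, h) = (7*r)*(r + h) = (7*r)*(h + r) = 7*r*(h + r))
j(z) = -8 + 7*z*(-1 + z)*(7 + z) (j(z) = -8 + z*(7*(z - 1*1)*(8 + (z - 1*1))) = -8 + z*(7*(z - 1)*(8 + (z - 1))) = -8 + z*(7*(-1 + z)*(8 + (-1 + z))) = -8 + z*(7*(-1 + z)*(7 + z)) = -8 + 7*z*(-1 + z)*(7 + z))
j(V(10, -9))/82985 = (-8 + 7*(-1/4 + (1/4)*(-9))*(-1 + (-1/4 + (1/4)*(-9)))*(7 + (-1/4 + (1/4)*(-9))))/82985 = (-8 + 7*(-1/4 - 9/4)*(-1 + (-1/4 - 9/4))*(7 + (-1/4 - 9/4)))*(1/82985) = (-8 + 7*(-5/2)*(-1 - 5/2)*(7 - 5/2))*(1/82985) = (-8 + 7*(-5/2)*(-7/2)*(9/2))*(1/82985) = (-8 + 2205/8)*(1/82985) = (2141/8)*(1/82985) = 2141/663880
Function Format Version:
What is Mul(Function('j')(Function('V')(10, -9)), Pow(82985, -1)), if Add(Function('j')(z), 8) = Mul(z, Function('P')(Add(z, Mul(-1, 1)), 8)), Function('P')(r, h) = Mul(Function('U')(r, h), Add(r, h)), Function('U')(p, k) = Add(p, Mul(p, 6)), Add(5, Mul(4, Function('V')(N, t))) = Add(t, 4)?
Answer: Rational(2141, 663880) ≈ 0.0032250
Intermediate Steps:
Function('V')(N, t) = Add(Rational(-1, 4), Mul(Rational(1, 4), t)) (Function('V')(N, t) = Add(Rational(-5, 4), Mul(Rational(1, 4), Add(t, 4))) = Add(Rational(-5, 4), Mul(Rational(1, 4), Add(4, t))) = Add(Rational(-5, 4), Add(1, Mul(Rational(1, 4), t))) = Add(Rational(-1, 4), Mul(Rational(1, 4), t)))
Function('U')(p, k) = Mul(7, p) (Function('U')(p, k) = Add(p, Mul(6, p)) = Mul(7, p))
Function('P')(r, h) = Mul(7, r, Add(h, r)) (Function('P')(r, h) = Mul(Mul(7, r), Add(r, h)) = Mul(Mul(7, r), Add(h, r)) = Mul(7, r, Add(h, r)))
Function('j')(z) = Add(-8, Mul(7, z, Add(-1, z), Add(7, z))) (Function('j')(z) = Add(-8, Mul(z, Mul(7, Add(z, Mul(-1, 1)), Add(8, Add(z, Mul(-1, 1)))))) = Add(-8, Mul(z, Mul(7, Add(z, -1), Add(8, Add(z, -1))))) = Add(-8, Mul(z, Mul(7, Add(-1, z), Add(8, Add(-1, z))))) = Add(-8, Mul(z, Mul(7, Add(-1, z), Add(7, z)))) = Add(-8, Mul(7, z, Add(-1, z), Add(7, z))))
Mul(Function('j')(Function('V')(10, -9)), Pow(82985, -1)) = Mul(Add(-8, Mul(7, Add(Rational(-1, 4), Mul(Rational(1, 4), -9)), Add(-1, Add(Rational(-1, 4), Mul(Rational(1, 4), -9))), Add(7, Add(Rational(-1, 4), Mul(Rational(1, 4), -9))))), Pow(82985, -1)) = Mul(Add(-8, Mul(7, Add(Rational(-1, 4), Rational(-9, 4)), Add(-1, Add(Rational(-1, 4), Rational(-9, 4))), Add(7, Add(Rational(-1, 4), Rational(-9, 4))))), Rational(1, 82985)) = Mul(Add(-8, Mul(7, Rational(-5, 2), Add(-1, Rational(-5, 2)), Add(7, Rational(-5, 2)))), Rational(1, 82985)) = Mul(Add(-8, Mul(7, Rational(-5, 2), Rational(-7, 2), Rational(9, 2))), Rational(1, 82985)) = Mul(Add(-8, Rational(2205, 8)), Rational(1, 82985)) = Mul(Rational(2141, 8), Rational(1, 82985)) = Rational(2141, 663880)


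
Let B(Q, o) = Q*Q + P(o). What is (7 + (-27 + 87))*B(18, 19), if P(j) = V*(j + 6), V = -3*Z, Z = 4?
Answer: 1608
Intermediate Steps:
V = -12 (V = -3*4 = -12)
P(j) = -72 - 12*j (P(j) = -12*(j + 6) = -12*(6 + j) = -72 - 12*j)
B(Q, o) = -72 + Q² - 12*o (B(Q, o) = Q*Q + (-72 - 12*o) = Q² + (-72 - 12*o) = -72 + Q² - 12*o)
(7 + (-27 + 87))*B(18, 19) = (7 + (-27 + 87))*(-72 + 18² - 12*19) = (7 + 60)*(-72 + 324 - 228) = 67*24 = 1608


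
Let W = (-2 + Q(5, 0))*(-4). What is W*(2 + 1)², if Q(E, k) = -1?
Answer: 108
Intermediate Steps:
W = 12 (W = (-2 - 1)*(-4) = -3*(-4) = 12)
W*(2 + 1)² = 12*(2 + 1)² = 12*3² = 12*9 = 108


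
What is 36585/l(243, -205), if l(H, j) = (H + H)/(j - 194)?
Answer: -180215/6 ≈ -30036.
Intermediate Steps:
l(H, j) = 2*H/(-194 + j) (l(H, j) = (2*H)/(-194 + j) = 2*H/(-194 + j))
36585/l(243, -205) = 36585/((2*243/(-194 - 205))) = 36585/((2*243/(-399))) = 36585/((2*243*(-1/399))) = 36585/(-162/133) = 36585*(-133/162) = -180215/6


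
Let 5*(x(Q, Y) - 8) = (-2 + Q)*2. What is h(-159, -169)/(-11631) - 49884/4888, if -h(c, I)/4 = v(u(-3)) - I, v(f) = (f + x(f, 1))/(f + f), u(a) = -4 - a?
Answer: -721191521/71065410 ≈ -10.148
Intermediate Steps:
x(Q, Y) = 36/5 + 2*Q/5 (x(Q, Y) = 8 + ((-2 + Q)*2)/5 = 8 + (-4 + 2*Q)/5 = 8 + (-⅘ + 2*Q/5) = 36/5 + 2*Q/5)
v(f) = (36/5 + 7*f/5)/(2*f) (v(f) = (f + (36/5 + 2*f/5))/(f + f) = (36/5 + 7*f/5)/((2*f)) = (36/5 + 7*f/5)*(1/(2*f)) = (36/5 + 7*f/5)/(2*f))
h(c, I) = 58/5 + 4*I (h(c, I) = -4*((36 + 7*(-4 - 1*(-3)))/(10*(-4 - 1*(-3))) - I) = -4*((36 + 7*(-4 + 3))/(10*(-4 + 3)) - I) = -4*((⅒)*(36 + 7*(-1))/(-1) - I) = -4*((⅒)*(-1)*(36 - 7) - I) = -4*((⅒)*(-1)*29 - I) = -4*(-29/10 - I) = 58/5 + 4*I)
h(-159, -169)/(-11631) - 49884/4888 = (58/5 + 4*(-169))/(-11631) - 49884/4888 = (58/5 - 676)*(-1/11631) - 49884*1/4888 = -3322/5*(-1/11631) - 12471/1222 = 3322/58155 - 12471/1222 = -721191521/71065410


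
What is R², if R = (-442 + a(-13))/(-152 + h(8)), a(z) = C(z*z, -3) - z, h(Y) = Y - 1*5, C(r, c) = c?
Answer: 186624/22201 ≈ 8.4061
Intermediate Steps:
h(Y) = -5 + Y (h(Y) = Y - 5 = -5 + Y)
a(z) = -3 - z
R = 432/149 (R = (-442 + (-3 - 1*(-13)))/(-152 + (-5 + 8)) = (-442 + (-3 + 13))/(-152 + 3) = (-442 + 10)/(-149) = -432*(-1/149) = 432/149 ≈ 2.8993)
R² = (432/149)² = 186624/22201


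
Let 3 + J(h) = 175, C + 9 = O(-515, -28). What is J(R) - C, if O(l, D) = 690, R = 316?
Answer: -509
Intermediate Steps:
C = 681 (C = -9 + 690 = 681)
J(h) = 172 (J(h) = -3 + 175 = 172)
J(R) - C = 172 - 1*681 = 172 - 681 = -509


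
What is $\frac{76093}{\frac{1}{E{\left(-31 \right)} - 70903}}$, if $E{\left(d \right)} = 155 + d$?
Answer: $-5385786447$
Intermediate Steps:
$\frac{76093}{\frac{1}{E{\left(-31 \right)} - 70903}} = \frac{76093}{\frac{1}{\left(155 - 31\right) - 70903}} = \frac{76093}{\frac{1}{124 - 70903}} = \frac{76093}{\frac{1}{-70779}} = \frac{76093}{- \frac{1}{70779}} = 76093 \left(-70779\right) = -5385786447$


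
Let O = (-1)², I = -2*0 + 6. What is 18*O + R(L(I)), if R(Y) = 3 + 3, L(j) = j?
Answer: 24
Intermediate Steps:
I = 6 (I = 0 + 6 = 6)
O = 1
R(Y) = 6
18*O + R(L(I)) = 18*1 + 6 = 18 + 6 = 24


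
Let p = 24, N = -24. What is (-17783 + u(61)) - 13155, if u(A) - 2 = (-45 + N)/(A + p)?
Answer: -2629629/85 ≈ -30937.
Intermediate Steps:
u(A) = 2 - 69/(24 + A) (u(A) = 2 + (-45 - 24)/(A + 24) = 2 - 69/(24 + A))
(-17783 + u(61)) - 13155 = (-17783 + (-21 + 2*61)/(24 + 61)) - 13155 = (-17783 + (-21 + 122)/85) - 13155 = (-17783 + (1/85)*101) - 13155 = (-17783 + 101/85) - 13155 = -1511454/85 - 13155 = -2629629/85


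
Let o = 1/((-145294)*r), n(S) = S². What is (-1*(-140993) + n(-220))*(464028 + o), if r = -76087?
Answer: 971552450727492717705/11054984578 ≈ 8.7884e+10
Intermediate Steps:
o = 1/11054984578 (o = 1/(-145294*(-76087)) = -1/145294*(-1/76087) = 1/11054984578 ≈ 9.0457e-11)
(-1*(-140993) + n(-220))*(464028 + o) = (-1*(-140993) + (-220)²)*(464028 + 1/11054984578) = (140993 + 48400)*(5129822383760185/11054984578) = 189393*(5129822383760185/11054984578) = 971552450727492717705/11054984578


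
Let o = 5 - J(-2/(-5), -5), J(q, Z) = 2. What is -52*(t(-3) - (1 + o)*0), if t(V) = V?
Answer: 156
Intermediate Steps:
o = 3 (o = 5 - 1*2 = 5 - 2 = 3)
-52*(t(-3) - (1 + o)*0) = -52*(-3 - (1 + 3)*0) = -52*(-3 - 4*0) = -52*(-3 - 1*0) = -52*(-3 + 0) = -52*(-3) = 156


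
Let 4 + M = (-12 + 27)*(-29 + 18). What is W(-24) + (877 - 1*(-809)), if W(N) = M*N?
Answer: 5742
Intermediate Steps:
M = -169 (M = -4 + (-12 + 27)*(-29 + 18) = -4 + 15*(-11) = -4 - 165 = -169)
W(N) = -169*N
W(-24) + (877 - 1*(-809)) = -169*(-24) + (877 - 1*(-809)) = 4056 + (877 + 809) = 4056 + 1686 = 5742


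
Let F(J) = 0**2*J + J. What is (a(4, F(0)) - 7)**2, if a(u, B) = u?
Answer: 9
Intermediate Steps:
F(J) = J (F(J) = 0*J + J = 0 + J = J)
(a(4, F(0)) - 7)**2 = (4 - 7)**2 = (-3)**2 = 9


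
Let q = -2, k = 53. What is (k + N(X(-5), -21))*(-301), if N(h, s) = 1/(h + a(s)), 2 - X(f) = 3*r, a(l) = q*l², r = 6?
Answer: -14325493/898 ≈ -15953.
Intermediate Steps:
a(l) = -2*l²
X(f) = -16 (X(f) = 2 - 3*6 = 2 - 1*18 = 2 - 18 = -16)
N(h, s) = 1/(h - 2*s²)
(k + N(X(-5), -21))*(-301) = (53 + 1/(-16 - 2*(-21)²))*(-301) = (53 + 1/(-16 - 2*441))*(-301) = (53 + 1/(-16 - 882))*(-301) = (53 + 1/(-898))*(-301) = (53 - 1/898)*(-301) = (47593/898)*(-301) = -14325493/898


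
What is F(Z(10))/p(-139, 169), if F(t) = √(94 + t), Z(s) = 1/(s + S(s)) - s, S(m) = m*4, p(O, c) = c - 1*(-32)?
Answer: √8402/2010 ≈ 0.045603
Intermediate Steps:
p(O, c) = 32 + c (p(O, c) = c + 32 = 32 + c)
S(m) = 4*m
Z(s) = -s + 1/(5*s) (Z(s) = 1/(s + 4*s) - s = 1/(5*s) - s = -s + 1/(5*s))
F(Z(10))/p(-139, 169) = √(94 + (-1*10 + (⅕)/10))/(32 + 169) = √(94 + (-10 + (⅕)*(⅒)))/201 = √(94 + (-10 + 1/50))*(1/201) = √(94 - 499/50)*(1/201) = √(4201/50)*(1/201) = (√8402/10)*(1/201) = √8402/2010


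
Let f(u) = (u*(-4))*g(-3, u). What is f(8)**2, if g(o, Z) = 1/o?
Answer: 1024/9 ≈ 113.78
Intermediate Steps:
f(u) = 4*u/3 (f(u) = (u*(-4))/(-3) = -4*u*(-1/3) = 4*u/3)
f(8)**2 = ((4/3)*8)**2 = (32/3)**2 = 1024/9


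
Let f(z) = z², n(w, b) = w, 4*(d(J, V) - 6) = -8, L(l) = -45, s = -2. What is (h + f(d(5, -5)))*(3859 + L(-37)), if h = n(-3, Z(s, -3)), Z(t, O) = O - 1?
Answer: 49582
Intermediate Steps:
Z(t, O) = -1 + O
d(J, V) = 4 (d(J, V) = 6 + (¼)*(-8) = 6 - 2 = 4)
h = -3
(h + f(d(5, -5)))*(3859 + L(-37)) = (-3 + 4²)*(3859 - 45) = (-3 + 16)*3814 = 13*3814 = 49582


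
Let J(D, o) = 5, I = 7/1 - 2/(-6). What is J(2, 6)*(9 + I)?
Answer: 245/3 ≈ 81.667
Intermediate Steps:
I = 22/3 (I = 7*1 - 2*(-⅙) = 7 + ⅓ = 22/3 ≈ 7.3333)
J(2, 6)*(9 + I) = 5*(9 + 22/3) = 5*(49/3) = 245/3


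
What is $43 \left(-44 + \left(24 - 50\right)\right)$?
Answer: $-3010$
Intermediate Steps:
$43 \left(-44 + \left(24 - 50\right)\right) = 43 \left(-44 - 26\right) = 43 \left(-70\right) = -3010$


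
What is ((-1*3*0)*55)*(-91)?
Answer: 0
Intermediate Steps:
((-1*3*0)*55)*(-91) = (-3*0*55)*(-91) = (0*55)*(-91) = 0*(-91) = 0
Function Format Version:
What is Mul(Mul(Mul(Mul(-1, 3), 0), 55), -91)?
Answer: 0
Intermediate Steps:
Mul(Mul(Mul(Mul(-1, 3), 0), 55), -91) = Mul(Mul(Mul(-3, 0), 55), -91) = Mul(Mul(0, 55), -91) = Mul(0, -91) = 0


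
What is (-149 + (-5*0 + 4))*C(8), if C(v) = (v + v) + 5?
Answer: -3045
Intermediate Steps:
C(v) = 5 + 2*v (C(v) = 2*v + 5 = 5 + 2*v)
(-149 + (-5*0 + 4))*C(8) = (-149 + (-5*0 + 4))*(5 + 2*8) = (-149 + (0 + 4))*(5 + 16) = (-149 + 4)*21 = -145*21 = -3045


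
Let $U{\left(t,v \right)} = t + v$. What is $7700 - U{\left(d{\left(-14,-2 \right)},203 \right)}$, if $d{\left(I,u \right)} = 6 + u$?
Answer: $7493$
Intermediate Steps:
$7700 - U{\left(d{\left(-14,-2 \right)},203 \right)} = 7700 - \left(\left(6 - 2\right) + 203\right) = 7700 - \left(4 + 203\right) = 7700 - 207 = 7493$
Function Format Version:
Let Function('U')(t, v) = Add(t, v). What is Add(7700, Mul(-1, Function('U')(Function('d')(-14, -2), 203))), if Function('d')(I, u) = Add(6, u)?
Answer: 7493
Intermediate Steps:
Add(7700, Mul(-1, Function('U')(Function('d')(-14, -2), 203))) = Add(7700, Mul(-1, Add(Add(6, -2), 203))) = Add(7700, Mul(-1, Add(4, 203))) = Add(7700, Mul(-1, 207)) = Add(7700, -207) = 7493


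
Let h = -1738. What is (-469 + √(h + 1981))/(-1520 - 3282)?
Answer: 67/686 - 9*√3/4802 ≈ 0.094421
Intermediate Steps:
(-469 + √(h + 1981))/(-1520 - 3282) = (-469 + √(-1738 + 1981))/(-1520 - 3282) = (-469 + √243)/(-4802) = (-469 + 9*√3)*(-1/4802) = 67/686 - 9*√3/4802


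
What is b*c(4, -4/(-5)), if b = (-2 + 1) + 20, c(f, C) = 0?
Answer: 0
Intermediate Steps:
b = 19 (b = -1 + 20 = 19)
b*c(4, -4/(-5)) = 19*0 = 0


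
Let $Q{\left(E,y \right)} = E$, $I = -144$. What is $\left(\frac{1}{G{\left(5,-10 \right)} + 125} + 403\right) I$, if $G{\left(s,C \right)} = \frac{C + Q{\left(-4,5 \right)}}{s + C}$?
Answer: $- \frac{4120352}{71} \approx -58033.0$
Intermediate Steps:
$G{\left(s,C \right)} = \frac{-4 + C}{C + s}$ ($G{\left(s,C \right)} = \frac{C - 4}{s + C} = \frac{-4 + C}{C + s}$)
$\left(\frac{1}{G{\left(5,-10 \right)} + 125} + 403\right) I = \left(\frac{1}{\frac{-4 - 10}{-10 + 5} + 125} + 403\right) \left(-144\right) = \left(\frac{1}{\frac{1}{-5} \left(-14\right) + 125} + 403\right) \left(-144\right) = \left(\frac{1}{\left(- \frac{1}{5}\right) \left(-14\right) + 125} + 403\right) \left(-144\right) = \left(\frac{1}{\frac{14}{5} + 125} + 403\right) \left(-144\right) = \left(\frac{1}{\frac{639}{5}} + 403\right) \left(-144\right) = \left(\frac{5}{639} + 403\right) \left(-144\right) = \frac{257522}{639} \left(-144\right) = - \frac{4120352}{71}$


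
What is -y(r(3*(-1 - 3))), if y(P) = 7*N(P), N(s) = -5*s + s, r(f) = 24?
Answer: 672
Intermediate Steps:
N(s) = -4*s
y(P) = -28*P (y(P) = 7*(-4*P) = -28*P)
-y(r(3*(-1 - 3))) = -(-28)*24 = -1*(-672) = 672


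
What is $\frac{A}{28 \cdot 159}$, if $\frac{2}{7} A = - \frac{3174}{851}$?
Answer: $- \frac{23}{7844} \approx -0.0029322$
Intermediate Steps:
$A = - \frac{483}{37}$ ($A = \frac{7 \left(- \frac{3174}{851}\right)}{2} = \frac{7 \left(\left(-3174\right) \frac{1}{851}\right)}{2} = \frac{7}{2} \left(- \frac{138}{37}\right) = - \frac{483}{37} \approx -13.054$)
$\frac{A}{28 \cdot 159} = - \frac{483}{37 \cdot 28 \cdot 159} = - \frac{483}{37 \cdot 4452} = \left(- \frac{483}{37}\right) \frac{1}{4452} = - \frac{23}{7844}$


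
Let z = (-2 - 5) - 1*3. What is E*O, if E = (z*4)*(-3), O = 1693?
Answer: 203160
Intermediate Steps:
z = -10 (z = -7 - 3 = -10)
E = 120 (E = -10*4*(-3) = -40*(-3) = 120)
E*O = 120*1693 = 203160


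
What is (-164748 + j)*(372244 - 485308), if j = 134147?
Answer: 3459871464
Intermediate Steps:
(-164748 + j)*(372244 - 485308) = (-164748 + 134147)*(372244 - 485308) = -30601*(-113064) = 3459871464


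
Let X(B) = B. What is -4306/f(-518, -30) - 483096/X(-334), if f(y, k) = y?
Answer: 62920483/43253 ≈ 1454.7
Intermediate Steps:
-4306/f(-518, -30) - 483096/X(-334) = -4306/(-518) - 483096/(-334) = -4306*(-1/518) - 483096*(-1/334) = 2153/259 + 241548/167 = 62920483/43253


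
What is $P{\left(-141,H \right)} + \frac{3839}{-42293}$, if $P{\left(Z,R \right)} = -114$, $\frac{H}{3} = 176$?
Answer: $- \frac{4825241}{42293} \approx -114.09$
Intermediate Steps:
$H = 528$ ($H = 3 \cdot 176 = 528$)
$P{\left(-141,H \right)} + \frac{3839}{-42293} = -114 + \frac{3839}{-42293} = -114 + 3839 \left(- \frac{1}{42293}\right) = -114 - \frac{3839}{42293} = - \frac{4825241}{42293}$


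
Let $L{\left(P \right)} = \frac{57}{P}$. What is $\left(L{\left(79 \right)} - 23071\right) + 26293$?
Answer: $\frac{254595}{79} \approx 3222.7$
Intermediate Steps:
$\left(L{\left(79 \right)} - 23071\right) + 26293 = \left(\frac{57}{79} - 23071\right) + 26293 = - \frac{1822552}{79} + 26293 = \frac{254595}{79}$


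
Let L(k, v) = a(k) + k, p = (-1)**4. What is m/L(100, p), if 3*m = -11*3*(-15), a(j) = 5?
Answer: 11/7 ≈ 1.5714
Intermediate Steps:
p = 1
m = 165 (m = (-11*3*(-15))/3 = (-33*(-15))/3 = (1/3)*495 = 165)
L(k, v) = 5 + k
m/L(100, p) = 165/(5 + 100) = 165/105 = 165*(1/105) = 11/7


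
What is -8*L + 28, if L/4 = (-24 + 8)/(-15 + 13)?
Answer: -228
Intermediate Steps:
L = 32 (L = 4*((-24 + 8)/(-15 + 13)) = 4*(-16/(-2)) = 4*(-16*(-½)) = 4*8 = 32)
-8*L + 28 = -8*32 + 28 = -256 + 28 = -228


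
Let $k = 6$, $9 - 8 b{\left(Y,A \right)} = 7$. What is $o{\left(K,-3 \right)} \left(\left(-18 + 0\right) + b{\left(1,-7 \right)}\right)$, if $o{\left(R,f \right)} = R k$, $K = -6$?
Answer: $639$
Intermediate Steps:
$b{\left(Y,A \right)} = \frac{1}{4}$ ($b{\left(Y,A \right)} = \frac{9}{8} - \frac{7}{8} = \frac{1}{4}$)
$o{\left(R,f \right)} = 6 R$ ($o{\left(R,f \right)} = R 6 = 6 R$)
$o{\left(K,-3 \right)} \left(\left(-18 + 0\right) + b{\left(1,-7 \right)}\right) = 6 \left(-6\right) \left(\left(-18 + 0\right) + \frac{1}{4}\right) = - 36 \left(-18 + \frac{1}{4}\right) = \left(-36\right) \left(- \frac{71}{4}\right) = 639$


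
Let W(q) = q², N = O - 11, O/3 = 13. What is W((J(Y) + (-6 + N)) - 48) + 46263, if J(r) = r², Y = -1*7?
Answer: 46792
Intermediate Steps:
O = 39 (O = 3*13 = 39)
N = 28 (N = 39 - 11 = 28)
Y = -7
W((J(Y) + (-6 + N)) - 48) + 46263 = (((-7)² + (-6 + 28)) - 48)² + 46263 = ((49 + 22) - 48)² + 46263 = (71 - 48)² + 46263 = 23² + 46263 = 529 + 46263 = 46792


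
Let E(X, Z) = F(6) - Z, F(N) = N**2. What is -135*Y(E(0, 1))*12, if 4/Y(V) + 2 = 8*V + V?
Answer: -6480/313 ≈ -20.703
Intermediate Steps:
E(X, Z) = 36 - Z (E(X, Z) = 6**2 - Z = 36 - Z)
Y(V) = 4/(-2 + 9*V) (Y(V) = 4/(-2 + (8*V + V)) = 4/(-2 + 9*V))
-135*Y(E(0, 1))*12 = -540/(-2 + 9*(36 - 1*1))*12 = -540/(-2 + 9*(36 - 1))*12 = -540/(-2 + 9*35)*12 = -540/(-2 + 315)*12 = -540/313*12 = -6480/313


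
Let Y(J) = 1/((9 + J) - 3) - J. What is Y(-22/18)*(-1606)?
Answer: -889724/387 ≈ -2299.0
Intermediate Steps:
Y(J) = 1/(6 + J) - J
Y(-22/18)*(-1606) = ((1 - (-22/18)**2 - (-132)/18)/(6 - 22/18))*(-1606) = ((1 - (-22*1/18)**2 - (-132)/18)/(6 - 22*1/18))*(-1606) = ((1 - (-11/9)**2 - 6*(-11/9))/(6 - 11/9))*(-1606) = ((1 - 1*121/81 + 22/3)/(43/9))*(-1606) = (9*(1 - 121/81 + 22/3)/43)*(-1606) = ((9/43)*(554/81))*(-1606) = (554/387)*(-1606) = -889724/387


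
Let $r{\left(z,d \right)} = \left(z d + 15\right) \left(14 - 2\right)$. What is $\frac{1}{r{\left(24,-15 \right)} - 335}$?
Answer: $- \frac{1}{4475} \approx -0.00022346$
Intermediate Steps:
$r{\left(z,d \right)} = 180 + 12 d z$ ($r{\left(z,d \right)} = \left(d z + 15\right) 12 = \left(15 + d z\right) 12 = 180 + 12 d z$)
$\frac{1}{r{\left(24,-15 \right)} - 335} = \frac{1}{\left(180 + 12 \left(-15\right) 24\right) - 335} = \frac{1}{\left(180 - 4320\right) - 335} = \frac{1}{-4140 - 335} = \frac{1}{-4475} = - \frac{1}{4475}$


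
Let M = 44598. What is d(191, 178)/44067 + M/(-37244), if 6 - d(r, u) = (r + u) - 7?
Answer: -989279465/820615674 ≈ -1.2055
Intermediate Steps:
d(r, u) = 13 - r - u (d(r, u) = 6 - ((r + u) - 7) = 6 - (-7 + r + u) = 6 + (7 - r - u) = 13 - r - u)
d(191, 178)/44067 + M/(-37244) = (13 - 1*191 - 1*178)/44067 + 44598/(-37244) = (13 - 191 - 178)*(1/44067) + 44598*(-1/37244) = -356*1/44067 - 22299/18622 = -356/44067 - 22299/18622 = -989279465/820615674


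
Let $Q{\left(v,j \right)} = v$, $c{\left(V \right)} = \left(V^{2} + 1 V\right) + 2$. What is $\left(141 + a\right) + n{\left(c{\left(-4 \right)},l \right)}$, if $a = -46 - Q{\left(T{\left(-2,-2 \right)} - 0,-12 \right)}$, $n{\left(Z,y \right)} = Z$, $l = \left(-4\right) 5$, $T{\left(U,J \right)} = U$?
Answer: $111$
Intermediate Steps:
$c{\left(V \right)} = 2 + V + V^{2}$ ($c{\left(V \right)} = \left(V^{2} + V\right) + 2 = \left(V + V^{2}\right) + 2 = 2 + V + V^{2}$)
$l = -20$
$a = -44$ ($a = -46 - \left(-2 - 0\right) = -46 - \left(-2 + 0\right) = -46 - -2 = -46 + 2 = -44$)
$\left(141 + a\right) + n{\left(c{\left(-4 \right)},l \right)} = \left(141 - 44\right) + \left(2 - 4 + \left(-4\right)^{2}\right) = 97 + \left(2 - 4 + 16\right) = 97 + 14 = 111$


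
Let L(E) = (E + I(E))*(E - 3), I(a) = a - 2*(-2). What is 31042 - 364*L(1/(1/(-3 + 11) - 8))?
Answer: 20018398/567 ≈ 35306.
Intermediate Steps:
I(a) = 4 + a (I(a) = a + 4 = 4 + a)
L(E) = (-3 + E)*(4 + 2*E) (L(E) = (E + (4 + E))*(E - 3) = (4 + 2*E)*(-3 + E) = (-3 + E)*(4 + 2*E))
31042 - 364*L(1/(1/(-3 + 11) - 8)) = 31042 - 364*(-12 - 2/(1/(-3 + 11) - 8) + 2*(1/(1/(-3 + 11) - 8))²) = 31042 - 364*(-12 - 2/(1/8 - 8) + 2*(1/(1/8 - 8))²) = 31042 - 364*(-12 - 2/(⅛ - 8) + 2*(1/(⅛ - 8))²) = 31042 - 364*(-12 - 2/(-63/8) + 2*(1/(-63/8))²) = 31042 - 364*(-12 - 2*(-8/63) + 2*(-8/63)²) = 31042 - 364*(-12 + 16/63 + 2*(64/3969)) = 31042 - 364*(-12 + 16/63 + 128/3969) = 31042 - 364*(-46492)/3969 = 31042 - 1*(-2417584/567) = 31042 + 2417584/567 = 20018398/567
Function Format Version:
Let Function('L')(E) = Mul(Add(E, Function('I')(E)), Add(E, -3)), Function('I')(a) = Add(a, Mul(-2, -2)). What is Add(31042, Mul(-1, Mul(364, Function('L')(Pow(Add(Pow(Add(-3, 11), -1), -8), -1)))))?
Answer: Rational(20018398, 567) ≈ 35306.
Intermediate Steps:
Function('I')(a) = Add(4, a) (Function('I')(a) = Add(a, 4) = Add(4, a))
Function('L')(E) = Mul(Add(-3, E), Add(4, Mul(2, E))) (Function('L')(E) = Mul(Add(E, Add(4, E)), Add(E, -3)) = Mul(Add(4, Mul(2, E)), Add(-3, E)) = Mul(Add(-3, E), Add(4, Mul(2, E))))
Add(31042, Mul(-1, Mul(364, Function('L')(Pow(Add(Pow(Add(-3, 11), -1), -8), -1))))) = Add(31042, Mul(-1, Mul(364, Add(-12, Mul(-2, Pow(Add(Pow(Add(-3, 11), -1), -8), -1)), Mul(2, Pow(Pow(Add(Pow(Add(-3, 11), -1), -8), -1), 2)))))) = Add(31042, Mul(-1, Mul(364, Add(-12, Mul(-2, Pow(Add(Pow(8, -1), -8), -1)), Mul(2, Pow(Pow(Add(Pow(8, -1), -8), -1), 2)))))) = Add(31042, Mul(-1, Mul(364, Add(-12, Mul(-2, Pow(Add(Rational(1, 8), -8), -1)), Mul(2, Pow(Pow(Add(Rational(1, 8), -8), -1), 2)))))) = Add(31042, Mul(-1, Mul(364, Add(-12, Mul(-2, Pow(Rational(-63, 8), -1)), Mul(2, Pow(Pow(Rational(-63, 8), -1), 2)))))) = Add(31042, Mul(-1, Mul(364, Add(-12, Mul(-2, Rational(-8, 63)), Mul(2, Pow(Rational(-8, 63), 2)))))) = Add(31042, Mul(-1, Mul(364, Add(-12, Rational(16, 63), Mul(2, Rational(64, 3969)))))) = Add(31042, Mul(-1, Mul(364, Add(-12, Rational(16, 63), Rational(128, 3969))))) = Add(31042, Mul(-1, Mul(364, Rational(-46492, 3969)))) = Add(31042, Mul(-1, Rational(-2417584, 567))) = Add(31042, Rational(2417584, 567)) = Rational(20018398, 567)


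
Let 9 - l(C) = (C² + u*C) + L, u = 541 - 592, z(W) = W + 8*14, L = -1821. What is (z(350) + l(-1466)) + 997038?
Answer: -1224592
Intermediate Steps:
z(W) = 112 + W (z(W) = W + 112 = 112 + W)
u = -51
l(C) = 1830 - C² + 51*C (l(C) = 9 - ((C² - 51*C) - 1821) = 9 - (-1821 + C² - 51*C) = 9 + (1821 - C² + 51*C) = 1830 - C² + 51*C)
(z(350) + l(-1466)) + 997038 = ((112 + 350) + (1830 - 1*(-1466)² + 51*(-1466))) + 997038 = (462 + (1830 - 1*2149156 - 74766)) + 997038 = (462 + (1830 - 2149156 - 74766)) + 997038 = (462 - 2222092) + 997038 = -2221630 + 997038 = -1224592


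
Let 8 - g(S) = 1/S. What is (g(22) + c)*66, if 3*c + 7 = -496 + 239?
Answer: -5283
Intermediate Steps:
g(S) = 8 - 1/S
c = -88 (c = -7/3 + (-496 + 239)/3 = -7/3 + (1/3)*(-257) = -7/3 - 257/3 = -88)
(g(22) + c)*66 = ((8 - 1/22) - 88)*66 = (175/22 - 88)*66 = -1761/22*66 = -5283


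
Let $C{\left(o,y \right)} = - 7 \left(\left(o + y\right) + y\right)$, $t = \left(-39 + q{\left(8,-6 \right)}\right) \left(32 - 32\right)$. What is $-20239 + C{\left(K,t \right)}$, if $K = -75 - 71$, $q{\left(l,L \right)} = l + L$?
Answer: $-19217$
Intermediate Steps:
$q{\left(l,L \right)} = L + l$
$K = -146$
$t = 0$ ($t = \left(-39 + \left(-6 + 8\right)\right) \left(32 - 32\right) = \left(-39 + 2\right) 0 = \left(-37\right) 0 = 0$)
$C{\left(o,y \right)} = - 14 y - 7 o$ ($C{\left(o,y \right)} = - 7 \left(o + 2 y\right) = - 14 y - 7 o$)
$-20239 + C{\left(K,t \right)} = -20239 - -1022 = -20239 + \left(0 + 1022\right) = -20239 + 1022 = -19217$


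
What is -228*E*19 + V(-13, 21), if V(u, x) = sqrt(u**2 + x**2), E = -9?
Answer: 38988 + sqrt(610) ≈ 39013.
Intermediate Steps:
-228*E*19 + V(-13, 21) = -(-2052)*19 + sqrt((-13)**2 + 21**2) = -228*(-171) + sqrt(169 + 441) = 38988 + sqrt(610)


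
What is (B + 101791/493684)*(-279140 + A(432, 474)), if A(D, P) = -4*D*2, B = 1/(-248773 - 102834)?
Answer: -2528523079169997/43395687547 ≈ -58267.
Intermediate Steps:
B = -1/351607 (B = 1/(-351607) = -1/351607 ≈ -2.8441e-6)
A(D, P) = -8*D
(B + 101791/493684)*(-279140 + A(432, 474)) = (-1/351607 + 101791/493684)*(-279140 - 8*432) = (-1/351607 + 101791*(1/493684))*(-279140 - 3456) = (-1/351607 + 101791/493684)*(-282596) = (35789934453/173582750188)*(-282596) = -2528523079169997/43395687547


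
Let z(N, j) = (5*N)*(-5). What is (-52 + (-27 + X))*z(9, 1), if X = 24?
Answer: 12375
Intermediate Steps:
z(N, j) = -25*N
(-52 + (-27 + X))*z(9, 1) = (-52 + (-27 + 24))*(-25*9) = (-52 - 3)*(-225) = -55*(-225) = 12375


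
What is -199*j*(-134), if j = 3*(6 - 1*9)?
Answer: -239994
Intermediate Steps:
j = -9 (j = 3*(6 - 9) = 3*(-3) = -9)
-199*j*(-134) = -199*(-9)*(-134) = 1791*(-134) = -239994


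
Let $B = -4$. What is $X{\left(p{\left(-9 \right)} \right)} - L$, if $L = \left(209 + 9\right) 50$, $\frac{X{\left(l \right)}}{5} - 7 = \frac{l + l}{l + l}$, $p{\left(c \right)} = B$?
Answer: $-10860$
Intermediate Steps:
$p{\left(c \right)} = -4$
$X{\left(l \right)} = 40$ ($X{\left(l \right)} = 35 + 5 \frac{l + l}{l + l} = 35 + 5 \frac{2 l}{2 l} = 35 + 5 \cdot 2 l \frac{1}{2 l} = 35 + 5 \cdot 1 = 35 + 5 = 40$)
$L = 10900$ ($L = 218 \cdot 50 = 10900$)
$X{\left(p{\left(-9 \right)} \right)} - L = 40 - 10900 = -10860$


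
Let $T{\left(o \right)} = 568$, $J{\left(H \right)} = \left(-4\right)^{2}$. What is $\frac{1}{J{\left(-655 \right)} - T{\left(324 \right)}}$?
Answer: $- \frac{1}{552} \approx -0.0018116$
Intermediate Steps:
$J{\left(H \right)} = 16$
$\frac{1}{J{\left(-655 \right)} - T{\left(324 \right)}} = \frac{1}{16 - 568} = \frac{1}{-552} = - \frac{1}{552}$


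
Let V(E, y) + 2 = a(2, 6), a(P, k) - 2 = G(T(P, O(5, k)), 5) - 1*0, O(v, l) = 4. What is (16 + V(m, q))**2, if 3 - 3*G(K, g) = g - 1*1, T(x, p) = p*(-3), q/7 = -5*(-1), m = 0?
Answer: 2209/9 ≈ 245.44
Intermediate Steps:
q = 35 (q = 7*(-5*(-1)) = 7*5 = 35)
T(x, p) = -3*p
G(K, g) = 4/3 - g/3 (G(K, g) = 1 - (g - 1*1)/3 = 1 - (g - 1)/3 = 1 - (-1 + g)/3 = 1 + (1/3 - g/3) = 4/3 - g/3)
a(P, k) = 5/3 (a(P, k) = 2 + ((4/3 - 1/3*5) - 1*0) = 2 + ((4/3 - 5/3) + 0) = 2 + (-1/3 + 0) = 2 - 1/3 = 5/3)
V(E, y) = -1/3 (V(E, y) = -2 + 5/3 = -1/3)
(16 + V(m, q))**2 = (16 - 1/3)**2 = (47/3)**2 = 2209/9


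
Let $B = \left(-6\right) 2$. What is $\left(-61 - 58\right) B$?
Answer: $1428$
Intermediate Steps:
$B = -12$
$\left(-61 - 58\right) B = \left(-61 - 58\right) \left(-12\right) = \left(-119\right) \left(-12\right) = 1428$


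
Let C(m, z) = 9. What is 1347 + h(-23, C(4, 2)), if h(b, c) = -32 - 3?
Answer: 1312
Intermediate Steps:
h(b, c) = -35
1347 + h(-23, C(4, 2)) = 1347 - 35 = 1312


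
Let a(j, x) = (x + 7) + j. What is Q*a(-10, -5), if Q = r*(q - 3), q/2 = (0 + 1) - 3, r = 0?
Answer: 0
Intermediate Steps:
q = -4 (q = 2*((0 + 1) - 3) = 2*(1 - 3) = 2*(-2) = -4)
a(j, x) = 7 + j + x (a(j, x) = (7 + x) + j = 7 + j + x)
Q = 0 (Q = 0*(-4 - 3) = 0*(-7) = 0)
Q*a(-10, -5) = 0*(7 - 10 - 5) = 0*(-8) = 0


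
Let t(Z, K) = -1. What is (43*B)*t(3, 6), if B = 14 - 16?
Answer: 86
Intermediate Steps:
B = -2
(43*B)*t(3, 6) = (43*(-2))*(-1) = -86*(-1) = 86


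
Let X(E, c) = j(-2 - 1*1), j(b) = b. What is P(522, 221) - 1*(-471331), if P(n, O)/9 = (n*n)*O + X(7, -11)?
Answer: 542441980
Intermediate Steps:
X(E, c) = -3 (X(E, c) = -2 - 1*1 = -2 - 1 = -3)
P(n, O) = -27 + 9*O*n² (P(n, O) = 9*((n*n)*O - 3) = 9*(n²*O - 3) = 9*(O*n² - 3) = 9*(-3 + O*n²) = -27 + 9*O*n²)
P(522, 221) - 1*(-471331) = (-27 + 9*221*522²) - 1*(-471331) = (-27 + 9*221*272484) + 471331 = (-27 + 541970676) + 471331 = 541970649 + 471331 = 542441980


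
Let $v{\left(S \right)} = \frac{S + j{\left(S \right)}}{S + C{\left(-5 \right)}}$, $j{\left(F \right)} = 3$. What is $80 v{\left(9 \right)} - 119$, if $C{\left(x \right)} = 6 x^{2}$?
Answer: $- \frac{5987}{53} \approx -112.96$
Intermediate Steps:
$v{\left(S \right)} = \frac{3 + S}{150 + S}$ ($v{\left(S \right)} = \frac{S + 3}{S + 6 \left(-5\right)^{2}} = \frac{3 + S}{S + 6 \cdot 25} = \frac{3 + S}{S + 150} = \frac{3 + S}{150 + S}$)
$80 v{\left(9 \right)} - 119 = 80 \frac{3 + 9}{150 + 9} - 119 = 80 \cdot \frac{1}{159} \cdot 12 - 119 = 80 \cdot \frac{4}{53} - 119 = \frac{320}{53} - 119 = - \frac{5987}{53}$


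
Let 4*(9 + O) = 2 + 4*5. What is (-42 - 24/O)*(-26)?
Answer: 6396/7 ≈ 913.71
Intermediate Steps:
O = -7/2 (O = -9 + (2 + 4*5)/4 = -9 + (2 + 20)/4 = -9 + (¼)*22 = -9 + 11/2 = -7/2 ≈ -3.5000)
(-42 - 24/O)*(-26) = (-42 - 24/(-7/2))*(-26) = (-42 - 24*(-2/7))*(-26) = (-42 + 48/7)*(-26) = -246/7*(-26) = 6396/7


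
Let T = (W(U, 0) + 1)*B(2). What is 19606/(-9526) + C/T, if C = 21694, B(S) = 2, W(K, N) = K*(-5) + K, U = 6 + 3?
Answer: -52007366/166705 ≈ -311.97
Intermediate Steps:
U = 9
W(K, N) = -4*K (W(K, N) = -5*K + K = -4*K)
T = -70 (T = (-4*9 + 1)*2 = (-36 + 1)*2 = -35*2 = -70)
19606/(-9526) + C/T = 19606/(-9526) + 21694/(-70) = 19606*(-1/9526) + 21694*(-1/70) = -9803/4763 - 10847/35 = -52007366/166705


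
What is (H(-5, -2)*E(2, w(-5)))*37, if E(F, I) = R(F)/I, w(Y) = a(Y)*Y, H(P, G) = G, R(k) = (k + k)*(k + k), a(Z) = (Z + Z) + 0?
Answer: -592/25 ≈ -23.680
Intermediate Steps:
a(Z) = 2*Z (a(Z) = 2*Z + 0 = 2*Z)
R(k) = 4*k**2 (R(k) = (2*k)*(2*k) = 4*k**2)
w(Y) = 2*Y**2 (w(Y) = (2*Y)*Y = 2*Y**2)
E(F, I) = 4*F**2/I (E(F, I) = (4*F**2)/I = 4*F**2/I)
(H(-5, -2)*E(2, w(-5)))*37 = -8*2**2/(2*(-5)**2)*37 = -8*4/(2*25)*37 = -8*4/50*37 = -2*8/25*37 = -16/25*37 = -592/25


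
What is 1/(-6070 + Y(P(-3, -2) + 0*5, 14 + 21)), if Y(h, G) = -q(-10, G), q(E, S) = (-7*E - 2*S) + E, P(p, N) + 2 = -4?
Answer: -1/6060 ≈ -0.00016502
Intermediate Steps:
P(p, N) = -6 (P(p, N) = -2 - 4 = -6)
q(E, S) = -6*E - 2*S
Y(h, G) = -60 + 2*G (Y(h, G) = -(-6*(-10) - 2*G) = -(60 - 2*G) = -60 + 2*G)
1/(-6070 + Y(P(-3, -2) + 0*5, 14 + 21)) = 1/(-6070 + (-60 + 2*(14 + 21))) = 1/(-6070 + (-60 + 2*35)) = 1/(-6070 + (-60 + 70)) = 1/(-6070 + 10) = 1/(-6060) = -1/6060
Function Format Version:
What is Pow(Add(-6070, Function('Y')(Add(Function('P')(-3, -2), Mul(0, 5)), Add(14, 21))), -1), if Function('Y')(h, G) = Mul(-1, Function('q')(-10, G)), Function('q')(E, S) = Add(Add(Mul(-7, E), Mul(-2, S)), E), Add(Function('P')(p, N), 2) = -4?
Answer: Rational(-1, 6060) ≈ -0.00016502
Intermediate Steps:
Function('P')(p, N) = -6 (Function('P')(p, N) = Add(-2, -4) = -6)
Function('q')(E, S) = Add(Mul(-6, E), Mul(-2, S))
Function('Y')(h, G) = Add(-60, Mul(2, G)) (Function('Y')(h, G) = Mul(-1, Add(Mul(-6, -10), Mul(-2, G))) = Mul(-1, Add(60, Mul(-2, G))) = Add(-60, Mul(2, G)))
Pow(Add(-6070, Function('Y')(Add(Function('P')(-3, -2), Mul(0, 5)), Add(14, 21))), -1) = Pow(Add(-6070, Add(-60, Mul(2, Add(14, 21)))), -1) = Pow(Add(-6070, Add(-60, Mul(2, 35))), -1) = Pow(Add(-6070, Add(-60, 70)), -1) = Pow(Add(-6070, 10), -1) = Pow(-6060, -1) = Rational(-1, 6060)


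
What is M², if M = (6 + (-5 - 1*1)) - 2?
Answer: 4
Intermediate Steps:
M = -2 (M = (6 + (-5 - 1)) - 2 = (6 - 6) - 2 = 0 - 2 = -2)
M² = (-2)² = 4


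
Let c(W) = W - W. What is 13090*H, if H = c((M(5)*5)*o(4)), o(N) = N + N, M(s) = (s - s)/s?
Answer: 0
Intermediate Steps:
M(s) = 0 (M(s) = 0/s = 0)
o(N) = 2*N
c(W) = 0
H = 0
13090*H = 13090*0 = 0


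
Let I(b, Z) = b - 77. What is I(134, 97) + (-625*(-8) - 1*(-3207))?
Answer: 8264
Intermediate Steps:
I(b, Z) = -77 + b
I(134, 97) + (-625*(-8) - 1*(-3207)) = (-77 + 134) + (-625*(-8) - 1*(-3207)) = 57 + (5000 + 3207) = 57 + 8207 = 8264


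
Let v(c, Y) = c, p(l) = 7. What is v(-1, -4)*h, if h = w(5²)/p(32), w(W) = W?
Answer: -25/7 ≈ -3.5714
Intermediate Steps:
h = 25/7 (h = 5²/7 = 25*(⅐) = 25/7 ≈ 3.5714)
v(-1, -4)*h = -1*25/7 = -25/7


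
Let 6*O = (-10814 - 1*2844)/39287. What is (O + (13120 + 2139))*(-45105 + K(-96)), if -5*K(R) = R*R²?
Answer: 79036505842658/39287 ≈ 2.0118e+9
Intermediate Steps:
O = -6829/117861 (O = ((-10814 - 1*2844)/39287)/6 = ((-10814 - 2844)*(1/39287))/6 = (-13658*1/39287)/6 = (⅙)*(-13658/39287) = -6829/117861 ≈ -0.057941)
K(R) = -R³/5 (K(R) = -R*R²/5 = -R³/5)
(O + (13120 + 2139))*(-45105 + K(-96)) = (-6829/117861 + (13120 + 2139))*(-45105 - ⅕*(-96)³) = (-6829/117861 + 15259)*(-45105 - ⅕*(-884736)) = 1798434170*(-45105 + 884736/5)/117861 = (1798434170/117861)*(659211/5) = 79036505842658/39287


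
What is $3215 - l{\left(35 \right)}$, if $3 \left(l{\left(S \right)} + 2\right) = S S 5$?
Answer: $\frac{3526}{3} \approx 1175.3$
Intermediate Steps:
$l{\left(S \right)} = -2 + \frac{5 S^{2}}{3}$ ($l{\left(S \right)} = -2 + \frac{S S 5}{3} = -2 + \frac{S^{2} \cdot 5}{3} = -2 + \frac{5 S^{2}}{3}$)
$3215 - l{\left(35 \right)} = 3215 - \left(-2 + \frac{5 \cdot 35^{2}}{3}\right) = 3215 - \left(-2 + \frac{5}{3} \cdot 1225\right) = 3215 - \left(-2 + \frac{6125}{3}\right) = 3215 - \frac{6119}{3} = \frac{3526}{3}$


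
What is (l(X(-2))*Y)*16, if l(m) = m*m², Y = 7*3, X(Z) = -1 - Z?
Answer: 336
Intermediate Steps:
Y = 21
l(m) = m³
(l(X(-2))*Y)*16 = ((-1 - 1*(-2))³*21)*16 = ((-1 + 2)³*21)*16 = (1³*21)*16 = (1*21)*16 = 21*16 = 336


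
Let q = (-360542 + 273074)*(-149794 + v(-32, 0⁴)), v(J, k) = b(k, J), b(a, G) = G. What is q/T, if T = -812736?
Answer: -182013619/11288 ≈ -16125.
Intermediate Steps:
v(J, k) = J
q = 13104980568 (q = (-360542 + 273074)*(-149794 - 32) = -87468*(-149826) = 13104980568)
q/T = 13104980568/(-812736) = 13104980568*(-1/812736) = -182013619/11288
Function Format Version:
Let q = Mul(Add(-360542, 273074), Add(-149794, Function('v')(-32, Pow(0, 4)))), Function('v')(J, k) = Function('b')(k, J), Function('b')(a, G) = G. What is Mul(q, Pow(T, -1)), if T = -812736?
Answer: Rational(-182013619, 11288) ≈ -16125.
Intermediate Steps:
Function('v')(J, k) = J
q = 13104980568 (q = Mul(Add(-360542, 273074), Add(-149794, -32)) = Mul(-87468, -149826) = 13104980568)
Mul(q, Pow(T, -1)) = Mul(13104980568, Pow(-812736, -1)) = Mul(13104980568, Rational(-1, 812736)) = Rational(-182013619, 11288)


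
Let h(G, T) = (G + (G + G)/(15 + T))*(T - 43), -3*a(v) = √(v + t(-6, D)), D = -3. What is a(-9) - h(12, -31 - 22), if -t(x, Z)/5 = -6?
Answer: 20736/19 - √21/3 ≈ 1089.8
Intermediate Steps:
t(x, Z) = 30 (t(x, Z) = -5*(-6) = 30)
a(v) = -√(30 + v)/3 (a(v) = -√(v + 30)/3 = -√(30 + v)/3)
h(G, T) = (-43 + T)*(G + 2*G/(15 + T)) (h(G, T) = (G + (2*G)/(15 + T))*(-43 + T) = (G + 2*G/(15 + T))*(-43 + T) = (-43 + T)*(G + 2*G/(15 + T)))
a(-9) - h(12, -31 - 22) = -√(30 - 9)/3 - 12*(-731 + (-31 - 22)² - 26*(-31 - 22))/(15 + (-31 - 22)) = -√21/3 - 12*(-731 + (-53)² - 26*(-53))/(15 - 53) = -√21/3 - 12*(-731 + 2809 + 1378)/(-38) = -√21/3 - 12*(-1)*3456/38 = -√21/3 - 1*(-20736/19) = -√21/3 + 20736/19 = 20736/19 - √21/3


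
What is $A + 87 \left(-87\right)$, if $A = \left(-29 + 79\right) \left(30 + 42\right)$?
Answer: $-3969$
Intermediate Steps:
$A = 3600$ ($A = 50 \cdot 72 = 3600$)
$A + 87 \left(-87\right) = 3600 + 87 \left(-87\right) = 3600 - 7569 = -3969$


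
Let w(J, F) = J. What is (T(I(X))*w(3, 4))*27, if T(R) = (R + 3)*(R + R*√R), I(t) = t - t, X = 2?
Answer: 0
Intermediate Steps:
I(t) = 0
T(R) = (3 + R)*(R + R^(3/2))
(T(I(X))*w(3, 4))*27 = ((0² + 0^(5/2) + 3*0 + 3*0^(3/2))*3)*27 = ((0 + 0 + 0 + 3*0)*3)*27 = ((0 + 0 + 0 + 0)*3)*27 = (0*3)*27 = 0*27 = 0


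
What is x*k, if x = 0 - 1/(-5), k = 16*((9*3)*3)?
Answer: 1296/5 ≈ 259.20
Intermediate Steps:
k = 1296 (k = 16*(27*3) = 16*81 = 1296)
x = ⅕ (x = 0 - 1*(-⅕) = 0 + ⅕ = ⅕ ≈ 0.20000)
x*k = (⅕)*1296 = 1296/5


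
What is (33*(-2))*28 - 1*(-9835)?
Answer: 7987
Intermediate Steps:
(33*(-2))*28 - 1*(-9835) = -66*28 + 9835 = -1848 + 9835 = 7987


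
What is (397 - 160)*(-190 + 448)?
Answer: 61146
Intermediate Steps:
(397 - 160)*(-190 + 448) = 237*258 = 61146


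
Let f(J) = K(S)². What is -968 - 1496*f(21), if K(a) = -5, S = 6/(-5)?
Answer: -38368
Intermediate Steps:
S = -6/5 (S = 6*(-⅕) = -6/5 ≈ -1.2000)
f(J) = 25 (f(J) = (-5)² = 25)
-968 - 1496*f(21) = -968 - 1496*25 = -968 - 37400 = -38368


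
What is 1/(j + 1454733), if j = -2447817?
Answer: -1/993084 ≈ -1.0070e-6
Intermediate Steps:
1/(j + 1454733) = 1/(-2447817 + 1454733) = 1/(-993084) = -1/993084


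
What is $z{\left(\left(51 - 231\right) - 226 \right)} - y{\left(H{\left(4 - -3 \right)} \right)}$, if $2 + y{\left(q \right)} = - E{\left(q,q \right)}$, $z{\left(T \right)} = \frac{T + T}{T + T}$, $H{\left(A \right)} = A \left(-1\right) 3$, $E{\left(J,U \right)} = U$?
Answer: $-18$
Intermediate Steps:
$H{\left(A \right)} = - 3 A$ ($H{\left(A \right)} = - A 3 = - 3 A$)
$z{\left(T \right)} = 1$ ($z{\left(T \right)} = \frac{2 T}{2 T} = 2 T \frac{1}{2 T} = 1$)
$y{\left(q \right)} = -2 - q$
$z{\left(\left(51 - 231\right) - 226 \right)} - y{\left(H{\left(4 - -3 \right)} \right)} = 1 - \left(-2 - - 3 \left(4 - -3\right)\right) = 1 - \left(-2 - - 3 \left(4 + 3\right)\right) = 1 - \left(-2 - \left(-3\right) 7\right) = 1 - \left(-2 - -21\right) = 1 - \left(-2 + 21\right) = 1 - 19 = -18$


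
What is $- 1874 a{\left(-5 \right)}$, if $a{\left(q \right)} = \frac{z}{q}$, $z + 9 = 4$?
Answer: $-1874$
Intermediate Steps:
$z = -5$ ($z = -9 + 4 = -5$)
$a{\left(q \right)} = - \frac{5}{q}$
$- 1874 a{\left(-5 \right)} = - 1874 \left(- \frac{5}{-5}\right) = - 1874 \left(\left(-5\right) \left(- \frac{1}{5}\right)\right) = \left(-1874\right) 1 = -1874$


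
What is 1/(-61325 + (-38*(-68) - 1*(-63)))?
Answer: -1/58678 ≈ -1.7042e-5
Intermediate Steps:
1/(-61325 + (-38*(-68) - 1*(-63))) = 1/(-61325 + (2584 + 63)) = 1/(-61325 + 2647) = 1/(-58678) = -1/58678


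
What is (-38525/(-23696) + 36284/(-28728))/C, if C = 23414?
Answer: 30870067/1992351955104 ≈ 1.5494e-5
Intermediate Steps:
(-38525/(-23696) + 36284/(-28728))/C = (-38525/(-23696) + 36284/(-28728))/23414 = (-38525*(-1/23696) + 36284*(-1/28728))*(1/23414) = (38525/23696 - 9071/7182)*(1/23414) = (30870067/85092336)*(1/23414) = 30870067/1992351955104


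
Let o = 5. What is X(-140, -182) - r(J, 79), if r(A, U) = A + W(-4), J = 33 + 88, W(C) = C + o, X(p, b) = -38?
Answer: -160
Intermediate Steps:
W(C) = 5 + C (W(C) = C + 5 = 5 + C)
J = 121
r(A, U) = 1 + A (r(A, U) = A + (5 - 4) = A + 1 = 1 + A)
X(-140, -182) - r(J, 79) = -38 - (1 + 121) = -38 - 1*122 = -38 - 122 = -160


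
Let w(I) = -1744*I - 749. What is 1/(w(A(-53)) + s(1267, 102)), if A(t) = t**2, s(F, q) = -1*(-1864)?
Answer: -1/4897781 ≈ -2.0417e-7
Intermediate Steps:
s(F, q) = 1864
w(I) = -749 - 1744*I
1/(w(A(-53)) + s(1267, 102)) = 1/((-749 - 1744*(-53)**2) + 1864) = 1/((-749 - 1744*2809) + 1864) = 1/((-749 - 4898896) + 1864) = 1/(-4899645 + 1864) = 1/(-4897781) = -1/4897781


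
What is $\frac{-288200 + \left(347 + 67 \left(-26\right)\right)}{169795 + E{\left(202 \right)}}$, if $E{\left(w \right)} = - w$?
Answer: $- \frac{289595}{169593} \approx -1.7076$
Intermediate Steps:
$\frac{-288200 + \left(347 + 67 \left(-26\right)\right)}{169795 + E{\left(202 \right)}} = \frac{-288200 + \left(347 + 67 \left(-26\right)\right)}{169795 - 202} = \frac{-288200 + \left(347 - 1742\right)}{169795 - 202} = \frac{-288200 - 1395}{169593} = \left(-289595\right) \frac{1}{169593} = - \frac{289595}{169593}$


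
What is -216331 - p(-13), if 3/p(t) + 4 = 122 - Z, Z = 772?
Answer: -47160157/218 ≈ -2.1633e+5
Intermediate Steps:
p(t) = -1/218 (p(t) = 3/(-4 + (122 - 1*772)) = 3/(-4 + (122 - 772)) = 3/(-4 - 650) = 3/(-654) = 3*(-1/654) = -1/218)
-216331 - p(-13) = -216331 - 1*(-1/218) = -216331 + 1/218 = -47160157/218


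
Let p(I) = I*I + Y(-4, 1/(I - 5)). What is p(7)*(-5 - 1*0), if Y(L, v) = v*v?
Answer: -985/4 ≈ -246.25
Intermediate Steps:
Y(L, v) = v**2
p(I) = I**2 + (-5 + I)**(-2) (p(I) = I*I + (1/(I - 5))**2 = I**2 + (1/(-5 + I))**2 = I**2 + (-5 + I)**(-2))
p(7)*(-5 - 1*0) = (7**2 + (-5 + 7)**(-2))*(-5 - 1*0) = (49 + 2**(-2))*(-5 + 0) = (49 + 1/4)*(-5) = (197/4)*(-5) = -985/4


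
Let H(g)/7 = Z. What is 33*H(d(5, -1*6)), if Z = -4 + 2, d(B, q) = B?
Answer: -462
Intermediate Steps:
Z = -2
H(g) = -14 (H(g) = 7*(-2) = -14)
33*H(d(5, -1*6)) = 33*(-14) = -462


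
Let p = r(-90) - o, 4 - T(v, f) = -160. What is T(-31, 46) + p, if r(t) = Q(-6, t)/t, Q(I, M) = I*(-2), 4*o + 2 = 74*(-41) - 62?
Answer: 28151/30 ≈ 938.37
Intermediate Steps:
T(v, f) = 164 (T(v, f) = 4 - 1*(-160) = 4 + 160 = 164)
o = -1549/2 (o = -½ + (74*(-41) - 62)/4 = -½ + (-3034 - 62)/4 = -½ + (¼)*(-3096) = -½ - 774 = -1549/2 ≈ -774.50)
Q(I, M) = -2*I
r(t) = 12/t (r(t) = (-2*(-6))/t = 12/t)
p = 23231/30 (p = 12/(-90) - 1*(-1549/2) = 12*(-1/90) + 1549/2 = -2/15 + 1549/2 = 23231/30 ≈ 774.37)
T(-31, 46) + p = 164 + 23231/30 = 28151/30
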